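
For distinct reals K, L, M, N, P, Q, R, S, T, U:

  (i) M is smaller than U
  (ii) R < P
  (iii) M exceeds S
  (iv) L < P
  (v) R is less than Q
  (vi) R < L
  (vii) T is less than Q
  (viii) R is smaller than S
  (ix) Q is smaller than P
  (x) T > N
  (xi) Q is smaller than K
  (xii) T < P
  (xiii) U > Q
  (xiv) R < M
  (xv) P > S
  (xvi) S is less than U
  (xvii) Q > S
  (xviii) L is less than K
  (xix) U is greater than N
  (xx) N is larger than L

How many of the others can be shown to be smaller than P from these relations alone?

From P the given relations immediately reach R, L, T, S, Q.
From those, N — 6 in total.
No other element is forced below P by the given relations, so the count is 6.

6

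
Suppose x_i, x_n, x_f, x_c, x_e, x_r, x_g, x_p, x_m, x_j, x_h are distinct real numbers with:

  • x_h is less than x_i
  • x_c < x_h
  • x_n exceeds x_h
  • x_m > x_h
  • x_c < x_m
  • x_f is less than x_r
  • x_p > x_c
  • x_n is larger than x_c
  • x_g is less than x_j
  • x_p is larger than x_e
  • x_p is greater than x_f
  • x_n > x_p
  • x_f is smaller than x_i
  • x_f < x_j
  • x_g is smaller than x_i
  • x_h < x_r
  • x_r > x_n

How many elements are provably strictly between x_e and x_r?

2

The relations place x_e below x_r. An element lies strictly between them when it is forced above x_e and also forced below x_r.
Above x_e: {x_p, x_n}. Below x_r: {x_f, x_c, x_h, x_p, x_n}.
Intersection: {x_p, x_n} — 2.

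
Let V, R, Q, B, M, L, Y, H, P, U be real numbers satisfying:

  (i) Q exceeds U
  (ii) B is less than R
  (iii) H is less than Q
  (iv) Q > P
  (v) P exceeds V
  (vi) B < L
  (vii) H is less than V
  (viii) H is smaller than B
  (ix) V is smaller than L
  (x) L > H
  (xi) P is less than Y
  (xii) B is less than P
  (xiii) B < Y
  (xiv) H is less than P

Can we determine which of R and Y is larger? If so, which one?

undetermined

Following every chain through Y: below Y we get H, B, V, P.
R is not reached, and no chain runs the other way from R to Y.
So the given relations leave the order of Y and R undetermined.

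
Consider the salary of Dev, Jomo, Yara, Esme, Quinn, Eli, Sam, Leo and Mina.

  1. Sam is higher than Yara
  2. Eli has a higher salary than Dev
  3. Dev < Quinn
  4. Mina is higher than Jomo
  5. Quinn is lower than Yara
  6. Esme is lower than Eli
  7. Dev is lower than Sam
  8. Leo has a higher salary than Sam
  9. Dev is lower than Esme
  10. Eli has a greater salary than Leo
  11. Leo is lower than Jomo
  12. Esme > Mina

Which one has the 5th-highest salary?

Chaining the given pairs: Dev < Quinn < Yara < Sam < Leo < Jomo < Mina < Esme < Eli.
Counting 5 from the largest end gives Leo.

Leo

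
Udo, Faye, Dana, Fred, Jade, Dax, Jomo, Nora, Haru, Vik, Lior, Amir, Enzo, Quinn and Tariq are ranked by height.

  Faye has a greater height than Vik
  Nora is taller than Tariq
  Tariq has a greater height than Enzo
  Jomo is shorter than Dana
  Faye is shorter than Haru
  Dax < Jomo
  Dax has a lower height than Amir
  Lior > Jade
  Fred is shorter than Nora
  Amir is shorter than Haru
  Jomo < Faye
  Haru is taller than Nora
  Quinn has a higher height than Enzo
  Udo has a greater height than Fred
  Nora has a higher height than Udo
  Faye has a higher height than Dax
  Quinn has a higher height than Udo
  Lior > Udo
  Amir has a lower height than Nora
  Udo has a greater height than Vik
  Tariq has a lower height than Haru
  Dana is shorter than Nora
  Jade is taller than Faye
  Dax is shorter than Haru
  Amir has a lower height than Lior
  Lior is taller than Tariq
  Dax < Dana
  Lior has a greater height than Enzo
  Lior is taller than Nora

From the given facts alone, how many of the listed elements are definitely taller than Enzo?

From Enzo the given relations immediately reach Tariq, Quinn, Lior.
From those, Nora, Haru — 5 in total.
Nothing else is reachable above Enzo; 5 in all.

5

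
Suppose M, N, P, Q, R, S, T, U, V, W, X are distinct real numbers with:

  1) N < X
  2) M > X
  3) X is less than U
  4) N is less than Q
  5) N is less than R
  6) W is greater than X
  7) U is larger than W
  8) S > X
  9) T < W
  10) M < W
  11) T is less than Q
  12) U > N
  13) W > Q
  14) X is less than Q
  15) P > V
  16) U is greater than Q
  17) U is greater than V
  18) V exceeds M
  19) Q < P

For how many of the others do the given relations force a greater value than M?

4

Directly above M: V, W.
One step further: P, U (4 so far).
No other element is forced above M by the given relations, so the count is 4.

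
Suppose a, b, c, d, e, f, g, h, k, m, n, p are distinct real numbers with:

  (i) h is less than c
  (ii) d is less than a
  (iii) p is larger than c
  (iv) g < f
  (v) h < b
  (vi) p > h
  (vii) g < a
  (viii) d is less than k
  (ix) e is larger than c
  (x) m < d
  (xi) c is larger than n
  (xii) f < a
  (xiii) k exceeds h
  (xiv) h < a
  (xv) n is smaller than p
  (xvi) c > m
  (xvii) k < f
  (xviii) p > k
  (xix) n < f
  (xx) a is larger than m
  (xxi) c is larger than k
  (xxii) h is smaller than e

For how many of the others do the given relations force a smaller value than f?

6

The elements the relations force below f are g, m, h, n, d, k — no chain reaches any other.
That is 6.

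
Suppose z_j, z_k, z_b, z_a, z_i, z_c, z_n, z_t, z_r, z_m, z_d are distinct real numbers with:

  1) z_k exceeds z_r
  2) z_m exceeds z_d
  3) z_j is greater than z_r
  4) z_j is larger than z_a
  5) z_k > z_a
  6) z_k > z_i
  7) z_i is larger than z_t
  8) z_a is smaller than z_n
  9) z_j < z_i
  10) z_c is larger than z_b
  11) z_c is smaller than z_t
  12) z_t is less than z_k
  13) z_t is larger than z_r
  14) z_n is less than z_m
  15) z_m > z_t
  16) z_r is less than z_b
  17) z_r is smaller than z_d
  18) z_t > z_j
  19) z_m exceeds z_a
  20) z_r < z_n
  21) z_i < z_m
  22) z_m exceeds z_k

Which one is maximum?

Chaining downward from z_m: directly below it, z_a, z_n, z_t, z_d, z_i, z_k; then z_r, z_j, z_c; then z_b.
That covers every other element, and nothing is given above z_m, so z_m is the maximum.

z_m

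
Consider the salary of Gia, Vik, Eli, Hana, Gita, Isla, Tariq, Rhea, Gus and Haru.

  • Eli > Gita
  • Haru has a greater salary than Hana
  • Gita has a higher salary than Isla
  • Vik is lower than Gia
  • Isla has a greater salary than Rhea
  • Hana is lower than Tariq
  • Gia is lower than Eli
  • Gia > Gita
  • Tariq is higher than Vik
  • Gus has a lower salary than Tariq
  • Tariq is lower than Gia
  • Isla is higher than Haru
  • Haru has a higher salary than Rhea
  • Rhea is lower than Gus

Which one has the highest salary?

Eli

Rhea is not greatest since Rhea < Gus; Hana is not greatest since Hana < Haru; Haru is not greatest since Haru < Isla; Gus is not greatest since Gus < Tariq; Vik is not greatest since Vik < Tariq; Tariq is not greatest since Tariq < Gia; Isla is not greatest since Isla < Gita; Gita is not greatest since Gita < Eli; Gia is not greatest since Gia < Eli.
Only Eli has nothing above it, so Eli is the highest salary.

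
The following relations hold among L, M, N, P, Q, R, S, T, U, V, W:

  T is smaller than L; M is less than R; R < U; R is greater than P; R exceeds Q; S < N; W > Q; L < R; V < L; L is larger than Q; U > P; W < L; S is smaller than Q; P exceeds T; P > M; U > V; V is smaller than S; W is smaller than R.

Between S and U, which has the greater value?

Following the relations from S: S < Q < W < L < R < U.
So S < U; U is the larger of the two.

U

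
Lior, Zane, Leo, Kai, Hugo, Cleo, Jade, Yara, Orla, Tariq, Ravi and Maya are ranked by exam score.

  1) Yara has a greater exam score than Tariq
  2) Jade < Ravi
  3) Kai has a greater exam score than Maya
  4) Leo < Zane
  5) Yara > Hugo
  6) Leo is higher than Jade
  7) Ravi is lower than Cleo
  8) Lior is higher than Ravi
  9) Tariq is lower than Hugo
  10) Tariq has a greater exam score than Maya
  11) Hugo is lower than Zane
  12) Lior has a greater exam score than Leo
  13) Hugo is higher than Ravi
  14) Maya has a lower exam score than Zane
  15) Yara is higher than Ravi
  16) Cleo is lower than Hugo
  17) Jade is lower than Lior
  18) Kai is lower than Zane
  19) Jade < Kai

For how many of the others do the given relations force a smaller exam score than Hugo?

Directly below Hugo: Ravi, Tariq, Cleo.
One step further: Jade, Maya (5 so far).
Nothing else is reachable below Hugo; 5 in all.

5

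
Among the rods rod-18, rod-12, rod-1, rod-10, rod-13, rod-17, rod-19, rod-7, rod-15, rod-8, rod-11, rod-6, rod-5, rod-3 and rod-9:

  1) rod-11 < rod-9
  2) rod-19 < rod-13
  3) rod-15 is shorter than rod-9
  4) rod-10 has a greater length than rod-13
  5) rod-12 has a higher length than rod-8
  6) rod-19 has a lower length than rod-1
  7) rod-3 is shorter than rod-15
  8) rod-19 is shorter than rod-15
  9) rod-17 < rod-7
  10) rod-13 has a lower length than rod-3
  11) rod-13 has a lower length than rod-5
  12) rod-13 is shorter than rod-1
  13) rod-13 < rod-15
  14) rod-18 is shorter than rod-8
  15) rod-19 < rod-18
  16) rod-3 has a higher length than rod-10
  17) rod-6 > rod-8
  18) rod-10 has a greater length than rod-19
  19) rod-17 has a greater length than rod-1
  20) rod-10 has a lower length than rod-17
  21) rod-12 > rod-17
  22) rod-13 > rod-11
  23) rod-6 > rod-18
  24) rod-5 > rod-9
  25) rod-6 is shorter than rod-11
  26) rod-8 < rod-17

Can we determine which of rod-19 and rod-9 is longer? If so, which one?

rod-19 < rod-18 and rod-18 < rod-8 give rod-19 < rod-8.
With rod-8 < rod-6: rod-19 < rod-18 < rod-8 < rod-6.
With rod-6 < rod-11: rod-19 < rod-18 < rod-8 < rod-6 < rod-11.
Then rod-11 < rod-13 extends the chain to rod-13.
Then rod-13 < rod-10 extends the chain to rod-10.
With rod-10 < rod-3: rod-19 < rod-18 < rod-8 < rod-6 < rod-11 < rod-13 < rod-10 < rod-3.
Then rod-3 < rod-15 extends the chain to rod-15.
Then rod-15 < rod-9 extends the chain to rod-9.
So rod-9 is longer.

rod-9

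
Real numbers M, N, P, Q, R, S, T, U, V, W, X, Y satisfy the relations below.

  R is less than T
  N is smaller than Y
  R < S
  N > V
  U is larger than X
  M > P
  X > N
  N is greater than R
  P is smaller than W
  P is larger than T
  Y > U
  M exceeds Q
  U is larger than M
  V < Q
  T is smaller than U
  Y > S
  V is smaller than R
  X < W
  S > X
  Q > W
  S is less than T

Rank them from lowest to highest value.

The consecutive links are each given: V < R; R < N; N < X; X < S; S < T; T < P; P < W; W < Q; Q < M; M < U; U < Y.

V < R < N < X < S < T < P < W < Q < M < U < Y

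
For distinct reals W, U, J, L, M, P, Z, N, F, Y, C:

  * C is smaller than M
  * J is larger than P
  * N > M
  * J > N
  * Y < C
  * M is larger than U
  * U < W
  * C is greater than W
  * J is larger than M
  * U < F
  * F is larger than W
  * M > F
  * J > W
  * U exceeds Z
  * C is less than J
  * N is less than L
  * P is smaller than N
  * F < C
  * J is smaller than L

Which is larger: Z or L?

L

Z < U and U < W give Z < W.
With W < F: Z < U < W < F.
Then F < C extends the chain to C.
With C < M: Z < U < W < F < C < M.
Then M < N extends the chain to N.
With N < J: Z < U < W < F < C < M < N < J.
With J < L: Z < U < W < F < C < M < N < J < L.
So Z < L; L is the larger of the two.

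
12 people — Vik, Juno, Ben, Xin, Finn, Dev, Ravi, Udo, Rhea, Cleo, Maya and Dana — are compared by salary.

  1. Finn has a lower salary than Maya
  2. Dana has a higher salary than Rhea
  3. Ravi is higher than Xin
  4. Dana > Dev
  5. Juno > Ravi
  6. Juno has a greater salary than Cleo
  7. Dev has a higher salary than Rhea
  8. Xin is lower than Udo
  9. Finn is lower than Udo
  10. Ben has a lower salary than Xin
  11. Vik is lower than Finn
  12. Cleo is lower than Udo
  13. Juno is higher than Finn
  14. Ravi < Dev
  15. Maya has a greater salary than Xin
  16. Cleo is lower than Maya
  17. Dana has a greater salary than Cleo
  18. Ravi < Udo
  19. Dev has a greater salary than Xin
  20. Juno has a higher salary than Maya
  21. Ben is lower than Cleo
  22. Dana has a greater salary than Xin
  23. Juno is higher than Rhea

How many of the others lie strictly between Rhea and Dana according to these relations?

1

Chaining upward from Rhea reaches: Dev, Juno.
Chaining downward from Dana reaches: Ben, Xin, Cleo, Ravi, Dev.
Strictly between Rhea and Dana are those in both lists: Dev — 1 element.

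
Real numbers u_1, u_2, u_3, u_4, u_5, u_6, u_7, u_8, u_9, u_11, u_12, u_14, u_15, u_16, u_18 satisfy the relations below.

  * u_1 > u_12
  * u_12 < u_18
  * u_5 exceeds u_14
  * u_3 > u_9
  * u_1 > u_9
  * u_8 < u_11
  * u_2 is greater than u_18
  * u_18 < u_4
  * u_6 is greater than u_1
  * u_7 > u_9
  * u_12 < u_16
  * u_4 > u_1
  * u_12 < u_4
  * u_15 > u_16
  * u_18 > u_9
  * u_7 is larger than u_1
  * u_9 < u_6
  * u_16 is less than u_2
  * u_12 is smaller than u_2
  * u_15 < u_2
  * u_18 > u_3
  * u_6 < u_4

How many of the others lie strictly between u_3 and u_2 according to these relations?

The relations place u_3 below u_2. An element lies strictly between them when it is forced above u_3 and also forced below u_2.
Above u_3: {u_18, u_4}. Below u_2: {u_12, u_16, u_9, u_18, u_15}.
Intersection: {u_18} — 1.

1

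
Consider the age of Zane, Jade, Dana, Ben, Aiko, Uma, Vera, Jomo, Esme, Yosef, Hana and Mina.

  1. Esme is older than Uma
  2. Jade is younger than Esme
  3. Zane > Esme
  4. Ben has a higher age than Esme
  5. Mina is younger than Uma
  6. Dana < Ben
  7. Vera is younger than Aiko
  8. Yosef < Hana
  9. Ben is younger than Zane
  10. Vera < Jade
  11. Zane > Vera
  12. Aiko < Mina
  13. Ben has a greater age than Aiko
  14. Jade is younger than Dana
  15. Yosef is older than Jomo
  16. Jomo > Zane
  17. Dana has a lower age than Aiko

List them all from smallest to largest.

Vera < Jade < Dana < Aiko < Mina < Uma < Esme < Ben < Zane < Jomo < Yosef < Hana

The consecutive links are each given: Vera < Jade; Jade < Dana; Dana < Aiko; Aiko < Mina; Mina < Uma; Uma < Esme; Esme < Ben; Ben < Zane; Zane < Jomo; Jomo < Yosef; Yosef < Hana.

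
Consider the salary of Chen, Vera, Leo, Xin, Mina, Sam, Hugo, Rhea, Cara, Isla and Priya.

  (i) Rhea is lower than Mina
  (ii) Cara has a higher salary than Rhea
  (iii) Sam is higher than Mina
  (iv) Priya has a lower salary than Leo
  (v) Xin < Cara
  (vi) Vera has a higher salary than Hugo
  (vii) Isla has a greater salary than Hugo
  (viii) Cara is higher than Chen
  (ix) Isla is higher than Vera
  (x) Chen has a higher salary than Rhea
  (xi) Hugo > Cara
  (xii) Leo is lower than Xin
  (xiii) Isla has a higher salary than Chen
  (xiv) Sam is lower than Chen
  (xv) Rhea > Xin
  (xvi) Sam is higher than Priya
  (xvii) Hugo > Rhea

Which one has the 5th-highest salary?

Chen

The consecutive relations fix a unique order: Priya < Leo < Xin < Rhea < Mina < Sam < Chen < Cara < Hugo < Vera < Isla.
Counting 5 from the largest end gives Chen.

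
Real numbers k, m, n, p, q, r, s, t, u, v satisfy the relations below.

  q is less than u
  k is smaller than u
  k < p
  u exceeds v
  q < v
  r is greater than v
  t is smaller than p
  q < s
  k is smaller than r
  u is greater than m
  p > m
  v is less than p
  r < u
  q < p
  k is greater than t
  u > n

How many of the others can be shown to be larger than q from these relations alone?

5

Directly above q: s, v, p, u.
One step further: r (5 so far).
No other element is forced above q by the given relations, so the count is 5.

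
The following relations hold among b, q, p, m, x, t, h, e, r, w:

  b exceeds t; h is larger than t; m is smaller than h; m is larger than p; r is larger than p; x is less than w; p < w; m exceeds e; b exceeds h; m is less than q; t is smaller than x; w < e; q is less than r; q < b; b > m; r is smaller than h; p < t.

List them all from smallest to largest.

The consecutive links are each given: p < t; t < x; x < w; w < e; e < m; m < q; q < r; r < h; h < b.

p < t < x < w < e < m < q < r < h < b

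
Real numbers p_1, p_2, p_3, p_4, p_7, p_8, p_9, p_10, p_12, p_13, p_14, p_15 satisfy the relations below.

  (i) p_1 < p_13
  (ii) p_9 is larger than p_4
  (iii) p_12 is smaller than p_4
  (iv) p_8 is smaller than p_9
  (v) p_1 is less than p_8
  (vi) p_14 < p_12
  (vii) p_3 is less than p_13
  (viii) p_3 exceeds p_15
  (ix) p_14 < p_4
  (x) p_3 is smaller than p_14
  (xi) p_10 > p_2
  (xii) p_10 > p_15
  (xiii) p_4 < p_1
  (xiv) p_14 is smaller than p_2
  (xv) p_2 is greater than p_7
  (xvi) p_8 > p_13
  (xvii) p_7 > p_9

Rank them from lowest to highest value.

p_15 < p_3 < p_14 < p_12 < p_4 < p_1 < p_13 < p_8 < p_9 < p_7 < p_2 < p_10

Each adjacent pair is fixed by a given relation: p_15 < p_3; p_3 < p_14; p_14 < p_12; p_12 < p_4; p_4 < p_1; p_1 < p_13; p_13 < p_8; p_8 < p_9; p_9 < p_7; p_7 < p_2; p_2 < p_10. Chaining them end to end gives the full order.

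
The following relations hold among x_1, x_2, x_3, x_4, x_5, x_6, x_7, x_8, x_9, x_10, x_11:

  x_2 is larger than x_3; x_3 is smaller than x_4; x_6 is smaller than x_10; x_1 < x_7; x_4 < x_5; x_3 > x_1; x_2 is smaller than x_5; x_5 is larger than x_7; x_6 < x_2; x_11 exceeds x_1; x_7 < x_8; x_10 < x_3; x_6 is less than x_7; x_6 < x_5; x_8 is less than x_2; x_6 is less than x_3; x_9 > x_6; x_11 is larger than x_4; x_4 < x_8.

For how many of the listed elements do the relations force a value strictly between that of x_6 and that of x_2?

5

The relations place x_6 below x_2. An element lies strictly between them when it is forced above x_6 and also forced below x_2.
Above x_6: {x_9, x_10, x_3, x_4, x_11, x_7, x_8, x_5}. Below x_2: {x_1, x_10, x_3, x_4, x_7, x_8}.
Intersection: {x_10, x_3, x_4, x_7, x_8} — 5.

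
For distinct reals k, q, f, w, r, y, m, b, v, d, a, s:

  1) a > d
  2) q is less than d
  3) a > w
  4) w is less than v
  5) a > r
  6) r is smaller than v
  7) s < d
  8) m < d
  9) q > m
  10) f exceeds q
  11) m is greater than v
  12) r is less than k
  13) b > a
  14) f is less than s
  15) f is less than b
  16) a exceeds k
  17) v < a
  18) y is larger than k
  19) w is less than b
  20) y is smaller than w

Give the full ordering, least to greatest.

r < k < y < w < v < m < q < f < s < d < a < b

Each adjacent pair is fixed by a given relation: r < k; k < y; y < w; w < v; v < m; m < q; q < f; f < s; s < d; d < a; a < b. Chaining them end to end gives the full order.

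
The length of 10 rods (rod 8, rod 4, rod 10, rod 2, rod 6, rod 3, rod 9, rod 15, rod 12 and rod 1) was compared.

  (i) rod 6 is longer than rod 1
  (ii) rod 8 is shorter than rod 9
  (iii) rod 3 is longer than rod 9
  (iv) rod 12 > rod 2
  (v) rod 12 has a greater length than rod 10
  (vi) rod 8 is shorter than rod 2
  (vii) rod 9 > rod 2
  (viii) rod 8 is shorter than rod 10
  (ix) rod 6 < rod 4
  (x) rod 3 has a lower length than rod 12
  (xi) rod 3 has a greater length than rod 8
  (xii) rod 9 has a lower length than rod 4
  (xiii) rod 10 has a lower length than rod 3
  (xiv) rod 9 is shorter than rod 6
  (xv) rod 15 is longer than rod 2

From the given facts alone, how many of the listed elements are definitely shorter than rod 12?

5

Directly below rod 12: rod 2, rod 10, rod 3.
One step further: rod 8, rod 9 (5 so far).
Nothing else is reachable below rod 12; 5 in all.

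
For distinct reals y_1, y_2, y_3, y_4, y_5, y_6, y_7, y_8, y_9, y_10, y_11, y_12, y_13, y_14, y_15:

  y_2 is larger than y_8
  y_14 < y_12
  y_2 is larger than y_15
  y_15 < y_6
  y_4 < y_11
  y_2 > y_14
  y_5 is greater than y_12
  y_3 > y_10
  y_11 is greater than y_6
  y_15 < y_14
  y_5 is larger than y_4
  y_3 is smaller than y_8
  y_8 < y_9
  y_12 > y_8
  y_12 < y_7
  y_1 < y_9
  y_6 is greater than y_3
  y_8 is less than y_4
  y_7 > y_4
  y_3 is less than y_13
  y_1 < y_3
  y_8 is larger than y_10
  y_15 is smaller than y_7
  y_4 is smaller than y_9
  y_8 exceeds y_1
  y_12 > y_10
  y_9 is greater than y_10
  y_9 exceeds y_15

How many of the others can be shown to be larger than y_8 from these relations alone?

7

From y_8 the given relations immediately reach y_4, y_12, y_9, y_2.
From those, y_5, y_11, y_7 — 7 in total.
No other element is forced above y_8 by the given relations, so the count is 7.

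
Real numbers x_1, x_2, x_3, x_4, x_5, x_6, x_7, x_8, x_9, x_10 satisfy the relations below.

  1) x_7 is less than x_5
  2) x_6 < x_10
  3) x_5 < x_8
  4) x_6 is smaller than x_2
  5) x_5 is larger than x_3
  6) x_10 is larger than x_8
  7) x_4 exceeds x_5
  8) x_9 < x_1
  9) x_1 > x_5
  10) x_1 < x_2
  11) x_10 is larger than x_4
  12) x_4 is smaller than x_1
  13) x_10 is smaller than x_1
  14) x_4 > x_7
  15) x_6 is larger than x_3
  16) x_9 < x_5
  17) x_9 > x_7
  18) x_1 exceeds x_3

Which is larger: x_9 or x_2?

x_2

Chaining the given relations: x_9 < x_5 < x_8 < x_10 < x_1 < x_2.
So x_9 < x_2; x_2 is the larger of the two.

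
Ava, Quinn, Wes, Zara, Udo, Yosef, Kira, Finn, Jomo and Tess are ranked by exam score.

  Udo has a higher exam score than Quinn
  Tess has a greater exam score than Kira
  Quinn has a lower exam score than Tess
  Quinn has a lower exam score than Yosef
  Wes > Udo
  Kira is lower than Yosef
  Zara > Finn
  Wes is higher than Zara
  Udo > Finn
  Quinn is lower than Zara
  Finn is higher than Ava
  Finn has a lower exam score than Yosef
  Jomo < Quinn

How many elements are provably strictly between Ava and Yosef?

Chaining upward from Ava reaches: Finn, Udo, Zara, Wes.
Chaining downward from Yosef reaches: Finn, Jomo, Quinn, Kira.
Strictly between Ava and Yosef are those in both lists: Finn — 1 element.

1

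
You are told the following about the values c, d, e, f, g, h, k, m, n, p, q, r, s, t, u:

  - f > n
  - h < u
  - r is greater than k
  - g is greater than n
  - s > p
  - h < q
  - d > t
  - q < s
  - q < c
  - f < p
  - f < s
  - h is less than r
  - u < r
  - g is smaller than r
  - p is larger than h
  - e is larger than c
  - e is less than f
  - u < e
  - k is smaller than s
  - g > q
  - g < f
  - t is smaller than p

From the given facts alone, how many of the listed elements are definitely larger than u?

5

The elements the relations force above u are e, r, f, p, s — no chain reaches any other.
That is 5.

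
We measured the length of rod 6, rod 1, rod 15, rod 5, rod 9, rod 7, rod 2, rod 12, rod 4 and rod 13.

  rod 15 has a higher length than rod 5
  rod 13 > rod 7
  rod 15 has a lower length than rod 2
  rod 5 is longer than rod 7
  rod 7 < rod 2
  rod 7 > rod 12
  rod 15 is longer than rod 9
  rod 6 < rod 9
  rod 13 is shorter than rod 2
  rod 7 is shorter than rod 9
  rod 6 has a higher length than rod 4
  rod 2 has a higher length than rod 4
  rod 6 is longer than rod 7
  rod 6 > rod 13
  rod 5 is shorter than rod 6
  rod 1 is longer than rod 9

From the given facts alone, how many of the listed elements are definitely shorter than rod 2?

Directly below rod 2: rod 4, rod 7, rod 13, rod 15.
One step further: rod 12, rod 5, rod 9 (7 so far).
One step further: rod 6 (8 so far).
Nothing else is reachable below rod 2; 8 in all.

8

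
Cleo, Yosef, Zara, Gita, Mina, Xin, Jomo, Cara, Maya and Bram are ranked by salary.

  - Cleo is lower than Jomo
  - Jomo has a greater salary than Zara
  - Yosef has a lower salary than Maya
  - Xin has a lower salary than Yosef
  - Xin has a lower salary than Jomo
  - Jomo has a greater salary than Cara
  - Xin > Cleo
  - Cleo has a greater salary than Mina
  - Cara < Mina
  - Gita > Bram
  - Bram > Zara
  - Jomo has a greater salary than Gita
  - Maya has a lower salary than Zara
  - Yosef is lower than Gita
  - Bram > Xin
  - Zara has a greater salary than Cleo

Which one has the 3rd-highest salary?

Bram

The consecutive relations fix a unique order: Cara < Mina < Cleo < Xin < Yosef < Maya < Zara < Bram < Gita < Jomo.
The 3rd largest is Bram.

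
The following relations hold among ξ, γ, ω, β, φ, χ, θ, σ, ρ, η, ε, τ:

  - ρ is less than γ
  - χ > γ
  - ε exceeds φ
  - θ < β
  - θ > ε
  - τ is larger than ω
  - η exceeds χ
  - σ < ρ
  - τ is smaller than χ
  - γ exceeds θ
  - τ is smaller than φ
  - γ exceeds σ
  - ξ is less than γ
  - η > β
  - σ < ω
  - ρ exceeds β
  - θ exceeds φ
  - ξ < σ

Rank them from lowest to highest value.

ξ < σ < ω < τ < φ < ε < θ < β < ρ < γ < χ < η

Each adjacent pair is fixed by a given relation: ξ < σ; σ < ω; ω < τ; τ < φ; φ < ε; ε < θ; θ < β; β < ρ; ρ < γ; γ < χ; χ < η. Chaining them end to end gives the full order.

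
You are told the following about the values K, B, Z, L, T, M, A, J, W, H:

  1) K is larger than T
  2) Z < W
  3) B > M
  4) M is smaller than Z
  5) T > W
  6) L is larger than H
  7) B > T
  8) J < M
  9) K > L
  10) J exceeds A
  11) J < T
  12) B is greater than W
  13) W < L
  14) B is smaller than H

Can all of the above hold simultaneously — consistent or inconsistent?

consistent

Every relation is compatible with A < J < M < Z < W < T < B < H < L < K; the set is consistent.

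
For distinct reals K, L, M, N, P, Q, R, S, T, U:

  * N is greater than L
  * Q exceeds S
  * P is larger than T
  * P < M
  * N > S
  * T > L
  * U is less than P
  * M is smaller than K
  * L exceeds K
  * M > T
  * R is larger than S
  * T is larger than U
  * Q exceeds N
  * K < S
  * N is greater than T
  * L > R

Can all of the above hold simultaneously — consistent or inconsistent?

inconsistent

Chaining the given relations yields T < P < M < K < S < R < L, so T < L. But one relation states L < T. These cannot both hold.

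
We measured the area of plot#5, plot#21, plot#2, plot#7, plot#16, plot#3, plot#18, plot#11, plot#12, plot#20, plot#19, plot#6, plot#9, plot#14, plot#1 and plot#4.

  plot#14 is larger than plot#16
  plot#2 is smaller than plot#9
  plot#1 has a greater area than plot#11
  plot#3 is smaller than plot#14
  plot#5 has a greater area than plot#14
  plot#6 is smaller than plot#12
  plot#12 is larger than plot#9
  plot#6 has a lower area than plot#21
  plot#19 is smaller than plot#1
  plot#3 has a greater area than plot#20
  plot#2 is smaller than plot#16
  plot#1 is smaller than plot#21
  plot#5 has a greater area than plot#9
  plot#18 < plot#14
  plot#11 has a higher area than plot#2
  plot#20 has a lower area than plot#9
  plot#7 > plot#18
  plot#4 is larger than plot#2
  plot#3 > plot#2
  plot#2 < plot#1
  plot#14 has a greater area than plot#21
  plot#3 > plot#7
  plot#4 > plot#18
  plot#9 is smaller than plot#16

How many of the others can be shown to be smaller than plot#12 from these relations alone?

4

Directly below plot#12: plot#9, plot#6.
One step further: plot#2, plot#20 (4 so far).
No other element is forced below plot#12 by the given relations, so the count is 4.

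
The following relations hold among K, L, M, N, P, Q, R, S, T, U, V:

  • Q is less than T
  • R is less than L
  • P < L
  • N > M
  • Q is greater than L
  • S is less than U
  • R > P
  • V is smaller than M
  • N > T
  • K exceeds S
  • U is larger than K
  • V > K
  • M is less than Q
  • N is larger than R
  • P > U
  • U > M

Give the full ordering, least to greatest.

S < K < V < M < U < P < R < L < Q < T < N

The consecutive links are each given: S < K; K < V; V < M; M < U; U < P; P < R; R < L; L < Q; Q < T; T < N.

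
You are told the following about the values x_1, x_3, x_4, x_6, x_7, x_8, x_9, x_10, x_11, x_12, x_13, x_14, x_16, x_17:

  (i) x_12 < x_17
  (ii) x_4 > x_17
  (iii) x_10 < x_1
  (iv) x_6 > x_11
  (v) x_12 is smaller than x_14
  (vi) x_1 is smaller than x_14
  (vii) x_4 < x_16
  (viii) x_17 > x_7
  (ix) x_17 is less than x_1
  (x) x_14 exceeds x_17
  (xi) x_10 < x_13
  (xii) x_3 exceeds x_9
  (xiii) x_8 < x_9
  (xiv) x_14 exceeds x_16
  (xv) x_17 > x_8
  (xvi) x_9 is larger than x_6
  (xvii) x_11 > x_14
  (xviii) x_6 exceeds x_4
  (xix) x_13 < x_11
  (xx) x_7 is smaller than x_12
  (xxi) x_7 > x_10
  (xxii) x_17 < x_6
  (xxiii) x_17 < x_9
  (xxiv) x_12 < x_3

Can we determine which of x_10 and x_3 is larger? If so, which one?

x_3

Following the relations from x_10: x_10 < x_7 < x_12 < x_17 < x_4 < x_16 < x_14 < x_11 < x_6 < x_9 < x_3.
So x_3 is larger.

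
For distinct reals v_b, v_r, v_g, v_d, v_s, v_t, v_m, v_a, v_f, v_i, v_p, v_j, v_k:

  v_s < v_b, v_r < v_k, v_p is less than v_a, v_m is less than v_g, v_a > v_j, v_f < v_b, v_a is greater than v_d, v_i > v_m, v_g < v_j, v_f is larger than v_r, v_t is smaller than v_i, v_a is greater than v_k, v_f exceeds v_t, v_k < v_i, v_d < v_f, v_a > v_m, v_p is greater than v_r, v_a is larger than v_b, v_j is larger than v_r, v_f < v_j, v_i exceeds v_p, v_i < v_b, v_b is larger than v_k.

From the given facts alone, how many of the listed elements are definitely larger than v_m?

5

From v_m the given relations immediately reach v_i, v_g, v_a.
From those, v_j, v_b — 5 in total.
No other element is forced above v_m by the given relations, so the count is 5.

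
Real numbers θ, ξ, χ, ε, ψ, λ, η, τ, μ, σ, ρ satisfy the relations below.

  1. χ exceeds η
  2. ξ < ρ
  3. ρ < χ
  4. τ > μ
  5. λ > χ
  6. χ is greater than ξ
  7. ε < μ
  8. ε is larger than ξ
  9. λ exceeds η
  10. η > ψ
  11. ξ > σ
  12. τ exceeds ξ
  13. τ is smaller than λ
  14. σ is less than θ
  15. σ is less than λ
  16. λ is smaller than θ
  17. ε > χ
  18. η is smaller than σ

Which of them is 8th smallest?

Chaining the given pairs: ψ < η < σ < ξ < ρ < χ < ε < μ < τ < λ < θ.
Counting 8 from the smallest end gives μ.

μ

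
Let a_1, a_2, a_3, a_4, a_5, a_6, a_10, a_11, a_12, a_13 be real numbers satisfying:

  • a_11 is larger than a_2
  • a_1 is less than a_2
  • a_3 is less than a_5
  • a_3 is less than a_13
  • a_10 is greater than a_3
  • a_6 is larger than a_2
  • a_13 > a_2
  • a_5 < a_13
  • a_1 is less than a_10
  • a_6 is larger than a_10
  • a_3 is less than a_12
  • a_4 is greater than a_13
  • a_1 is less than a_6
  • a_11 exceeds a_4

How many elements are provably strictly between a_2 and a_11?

The relations place a_2 below a_11. An element lies strictly between them when it is forced above a_2 and also forced below a_11.
Above a_2: {a_6, a_13, a_4}. Below a_11: {a_1, a_3, a_5, a_13, a_4}.
Intersection: {a_13, a_4} — 2.

2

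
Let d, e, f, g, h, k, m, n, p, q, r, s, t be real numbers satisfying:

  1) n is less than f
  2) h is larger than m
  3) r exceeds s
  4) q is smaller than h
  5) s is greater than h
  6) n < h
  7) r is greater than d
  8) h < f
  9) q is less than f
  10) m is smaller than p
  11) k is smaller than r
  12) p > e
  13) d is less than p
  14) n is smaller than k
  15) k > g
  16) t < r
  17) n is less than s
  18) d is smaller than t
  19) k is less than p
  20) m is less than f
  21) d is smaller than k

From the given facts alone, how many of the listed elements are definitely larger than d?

Directly above d: k, t, p, r.
Nothing else is reachable above d; 4 in all.

4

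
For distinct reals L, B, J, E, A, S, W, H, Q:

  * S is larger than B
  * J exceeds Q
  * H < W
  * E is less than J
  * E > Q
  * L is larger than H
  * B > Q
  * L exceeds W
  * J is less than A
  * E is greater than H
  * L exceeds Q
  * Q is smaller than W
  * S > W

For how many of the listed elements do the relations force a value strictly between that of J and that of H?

1

The relations place H below J. An element lies strictly between them when it is forced above H and also forced below J.
Above H: {W, E, S, L, A}. Below J: {Q, E}.
Intersection: {E} — 1.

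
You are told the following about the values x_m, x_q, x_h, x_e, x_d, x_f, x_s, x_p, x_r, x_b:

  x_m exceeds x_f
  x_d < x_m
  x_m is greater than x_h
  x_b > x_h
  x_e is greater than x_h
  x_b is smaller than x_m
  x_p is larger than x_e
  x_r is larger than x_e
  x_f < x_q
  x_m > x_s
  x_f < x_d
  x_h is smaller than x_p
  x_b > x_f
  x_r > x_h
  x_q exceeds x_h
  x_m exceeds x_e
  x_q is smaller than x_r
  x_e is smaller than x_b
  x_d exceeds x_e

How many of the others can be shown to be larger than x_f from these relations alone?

Directly above x_f: x_b, x_d, x_q, x_m.
One step further: x_r (5 so far).
Nothing else is reachable above x_f; 5 in all.

5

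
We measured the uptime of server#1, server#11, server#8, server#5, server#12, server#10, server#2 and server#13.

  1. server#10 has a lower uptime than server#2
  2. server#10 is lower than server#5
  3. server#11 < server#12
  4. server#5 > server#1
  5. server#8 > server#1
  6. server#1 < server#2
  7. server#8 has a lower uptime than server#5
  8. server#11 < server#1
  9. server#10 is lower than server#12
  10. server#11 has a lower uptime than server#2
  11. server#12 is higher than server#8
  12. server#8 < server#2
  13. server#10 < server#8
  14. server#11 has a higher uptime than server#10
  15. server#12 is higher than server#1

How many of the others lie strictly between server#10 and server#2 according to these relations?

Chaining upward from server#10 reaches: server#11, server#1, server#8, server#12, server#5.
Chaining downward from server#2 reaches: server#11, server#1, server#8.
Strictly between server#10 and server#2 are those in both lists: server#11, server#1, server#8 — 3 elements.

3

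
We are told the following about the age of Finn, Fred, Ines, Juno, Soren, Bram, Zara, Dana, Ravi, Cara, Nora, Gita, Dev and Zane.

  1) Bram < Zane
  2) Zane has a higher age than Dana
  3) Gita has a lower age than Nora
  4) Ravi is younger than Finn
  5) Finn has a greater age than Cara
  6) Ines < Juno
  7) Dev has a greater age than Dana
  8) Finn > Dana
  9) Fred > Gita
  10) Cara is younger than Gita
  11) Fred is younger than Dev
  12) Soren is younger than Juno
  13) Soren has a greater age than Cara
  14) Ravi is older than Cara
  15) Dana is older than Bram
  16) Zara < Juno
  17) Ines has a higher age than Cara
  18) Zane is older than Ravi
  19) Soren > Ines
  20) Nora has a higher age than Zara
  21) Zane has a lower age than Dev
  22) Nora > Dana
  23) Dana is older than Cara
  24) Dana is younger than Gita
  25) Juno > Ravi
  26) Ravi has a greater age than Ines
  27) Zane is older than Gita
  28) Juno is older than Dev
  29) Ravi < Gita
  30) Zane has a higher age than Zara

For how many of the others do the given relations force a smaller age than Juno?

Directly below Juno: Ines, Soren, Ravi, Zara, Dev.
One step further: Cara, Dana, Fred, Zane (9 so far).
One step further: Bram, Gita (11 so far).
Nothing else is reachable below Juno; 11 in all.

11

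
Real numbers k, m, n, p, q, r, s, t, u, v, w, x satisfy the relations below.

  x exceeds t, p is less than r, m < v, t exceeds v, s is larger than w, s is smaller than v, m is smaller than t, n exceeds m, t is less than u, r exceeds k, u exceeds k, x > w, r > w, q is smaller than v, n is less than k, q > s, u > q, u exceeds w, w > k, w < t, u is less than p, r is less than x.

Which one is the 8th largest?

s

Chaining the given pairs: m < n < k < w < s < q < v < t < u < p < r < x.
Counting 8 from the largest end gives s.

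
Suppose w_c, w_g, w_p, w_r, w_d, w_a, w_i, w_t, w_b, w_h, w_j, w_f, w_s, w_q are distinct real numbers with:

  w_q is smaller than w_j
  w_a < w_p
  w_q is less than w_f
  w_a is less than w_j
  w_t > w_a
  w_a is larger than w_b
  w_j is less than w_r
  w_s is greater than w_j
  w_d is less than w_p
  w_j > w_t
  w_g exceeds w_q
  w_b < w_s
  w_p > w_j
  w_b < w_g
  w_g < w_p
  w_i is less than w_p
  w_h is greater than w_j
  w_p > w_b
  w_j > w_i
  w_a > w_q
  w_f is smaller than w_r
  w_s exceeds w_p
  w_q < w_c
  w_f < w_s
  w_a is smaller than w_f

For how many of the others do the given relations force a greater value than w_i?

Directly above w_i: w_j, w_p.
One step further: w_s, w_r, w_h (5 so far).
No other element is forced above w_i by the given relations, so the count is 5.

5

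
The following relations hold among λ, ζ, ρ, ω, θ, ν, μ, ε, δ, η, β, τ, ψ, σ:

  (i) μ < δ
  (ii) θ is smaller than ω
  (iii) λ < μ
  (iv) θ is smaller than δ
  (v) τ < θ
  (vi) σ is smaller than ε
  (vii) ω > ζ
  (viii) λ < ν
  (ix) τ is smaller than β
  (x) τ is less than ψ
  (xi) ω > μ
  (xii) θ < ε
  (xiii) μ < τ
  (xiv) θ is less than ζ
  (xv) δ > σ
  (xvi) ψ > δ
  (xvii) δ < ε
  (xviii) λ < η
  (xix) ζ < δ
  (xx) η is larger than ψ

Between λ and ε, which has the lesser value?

λ

The relevant relations are λ < μ; μ < τ; τ < θ; θ < ζ; ζ < δ; δ < ε.
Chaining these gives λ < μ < τ < θ < ζ < δ < ε.
So λ < ε; λ is the smaller of the two.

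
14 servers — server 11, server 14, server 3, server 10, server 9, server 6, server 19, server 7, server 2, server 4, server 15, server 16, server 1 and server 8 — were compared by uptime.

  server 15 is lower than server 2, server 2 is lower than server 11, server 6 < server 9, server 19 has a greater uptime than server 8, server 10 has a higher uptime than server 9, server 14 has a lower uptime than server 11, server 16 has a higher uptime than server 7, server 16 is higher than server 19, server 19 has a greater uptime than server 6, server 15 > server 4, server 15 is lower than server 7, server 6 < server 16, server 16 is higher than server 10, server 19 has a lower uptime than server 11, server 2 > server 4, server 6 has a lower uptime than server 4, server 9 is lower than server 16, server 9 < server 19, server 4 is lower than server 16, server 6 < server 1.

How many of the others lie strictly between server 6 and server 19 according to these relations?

1

The relations place server 6 below server 19. An element lies strictly between them when it is forced above server 6 and also forced below server 19.
Above server 6: {server 4, server 15, server 2, server 9, server 11, server 10, server 1, server 7, server 16}. Below server 19: {server 8, server 9}.
Intersection: {server 9} — 1.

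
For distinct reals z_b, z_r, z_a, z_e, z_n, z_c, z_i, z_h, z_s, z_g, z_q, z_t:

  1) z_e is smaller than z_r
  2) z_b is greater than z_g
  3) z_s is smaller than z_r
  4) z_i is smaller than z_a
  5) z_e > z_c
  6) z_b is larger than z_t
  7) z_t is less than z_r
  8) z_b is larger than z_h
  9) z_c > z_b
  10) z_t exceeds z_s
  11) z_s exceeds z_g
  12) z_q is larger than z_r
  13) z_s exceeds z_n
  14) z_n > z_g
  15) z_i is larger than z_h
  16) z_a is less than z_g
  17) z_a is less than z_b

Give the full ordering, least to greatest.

z_h < z_i < z_a < z_g < z_n < z_s < z_t < z_b < z_c < z_e < z_r < z_q

Each adjacent pair is fixed by a given relation: z_h < z_i; z_i < z_a; z_a < z_g; z_g < z_n; z_n < z_s; z_s < z_t; z_t < z_b; z_b < z_c; z_c < z_e; z_e < z_r; z_r < z_q. Chaining them end to end gives the full order.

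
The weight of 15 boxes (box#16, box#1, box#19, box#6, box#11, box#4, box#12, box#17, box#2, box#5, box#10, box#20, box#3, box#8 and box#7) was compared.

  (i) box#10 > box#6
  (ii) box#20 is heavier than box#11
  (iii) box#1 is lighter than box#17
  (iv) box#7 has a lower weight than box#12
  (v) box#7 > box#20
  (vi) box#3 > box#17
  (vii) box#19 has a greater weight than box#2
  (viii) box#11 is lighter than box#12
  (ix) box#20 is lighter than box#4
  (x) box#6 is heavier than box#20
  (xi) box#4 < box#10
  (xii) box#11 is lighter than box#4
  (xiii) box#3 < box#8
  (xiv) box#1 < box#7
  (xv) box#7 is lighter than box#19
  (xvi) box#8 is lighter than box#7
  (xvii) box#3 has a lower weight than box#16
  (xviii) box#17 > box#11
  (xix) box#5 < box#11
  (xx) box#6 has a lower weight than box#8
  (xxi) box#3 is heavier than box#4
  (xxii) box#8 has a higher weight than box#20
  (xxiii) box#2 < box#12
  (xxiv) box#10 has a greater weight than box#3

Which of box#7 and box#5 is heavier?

box#7

Link the given pairs in sequence: box#5 < box#11; box#11 < box#4; box#4 < box#3; box#3 < box#8; box#8 < box#7.
Together: box#5 < box#11 < box#4 < box#3 < box#8 < box#7.
So box#5 < box#7; box#7 is the heavier of the two.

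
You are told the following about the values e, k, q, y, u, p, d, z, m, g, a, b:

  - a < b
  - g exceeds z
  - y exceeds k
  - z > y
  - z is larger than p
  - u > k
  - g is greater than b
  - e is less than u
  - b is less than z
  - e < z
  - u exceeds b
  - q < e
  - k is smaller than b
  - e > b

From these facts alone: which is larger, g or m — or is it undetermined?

Following every chain through m: nothing is chained to m.
g is not reached, and no chain runs the other way from g to m.
So the given relations leave the order of m and g undetermined.

undetermined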